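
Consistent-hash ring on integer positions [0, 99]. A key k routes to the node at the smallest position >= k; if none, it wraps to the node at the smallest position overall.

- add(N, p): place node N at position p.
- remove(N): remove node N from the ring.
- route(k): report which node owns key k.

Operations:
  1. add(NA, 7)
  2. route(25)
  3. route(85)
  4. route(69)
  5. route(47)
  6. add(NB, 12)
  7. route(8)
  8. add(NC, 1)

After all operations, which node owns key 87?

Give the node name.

Answer: NC

Derivation:
Op 1: add NA@7 -> ring=[7:NA]
Op 2: route key 25: none >= 25, wrap to smallest pos 7 -> NA
Op 3: route key 85: none >= 85, wrap to smallest pos 7 -> NA
Op 4: route key 69: none >= 69, wrap to smallest pos 7 -> NA
Op 5: route key 47: none >= 47, wrap to smallest pos 7 -> NA
Op 6: add NB@12 -> ring=[7:NA,12:NB]
Op 7: route key 8: smallest pos >= 8 is 12 -> NB
Op 8: add NC@1 -> ring=[1:NC,7:NA,12:NB]
Final route key 87: none >= 87, wrap to smallest pos 1 -> NC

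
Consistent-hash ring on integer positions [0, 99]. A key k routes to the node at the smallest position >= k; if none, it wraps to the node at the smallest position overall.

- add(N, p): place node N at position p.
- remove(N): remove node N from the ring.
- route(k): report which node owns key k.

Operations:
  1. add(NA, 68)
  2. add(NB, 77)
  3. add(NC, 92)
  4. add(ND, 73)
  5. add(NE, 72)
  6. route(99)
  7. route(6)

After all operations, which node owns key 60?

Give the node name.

Op 1: add NA@68 -> ring=[68:NA]
Op 2: add NB@77 -> ring=[68:NA,77:NB]
Op 3: add NC@92 -> ring=[68:NA,77:NB,92:NC]
Op 4: add ND@73 -> ring=[68:NA,73:ND,77:NB,92:NC]
Op 5: add NE@72 -> ring=[68:NA,72:NE,73:ND,77:NB,92:NC]
Op 6: route key 99: none >= 99, wrap to smallest pos 68 -> NA
Op 7: route key 6: smallest pos >= 6 is 68 -> NA
Final route key 60: smallest pos >= 60 is 68 -> NA

Answer: NA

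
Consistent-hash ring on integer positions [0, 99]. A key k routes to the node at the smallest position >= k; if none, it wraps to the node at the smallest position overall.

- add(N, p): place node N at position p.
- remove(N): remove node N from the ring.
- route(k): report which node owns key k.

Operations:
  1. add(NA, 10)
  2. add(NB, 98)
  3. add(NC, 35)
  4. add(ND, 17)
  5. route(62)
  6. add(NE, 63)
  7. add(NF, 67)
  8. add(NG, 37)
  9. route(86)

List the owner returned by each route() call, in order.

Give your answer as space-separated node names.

Answer: NB NB

Derivation:
Op 1: add NA@10 -> ring=[10:NA]
Op 2: add NB@98 -> ring=[10:NA,98:NB]
Op 3: add NC@35 -> ring=[10:NA,35:NC,98:NB]
Op 4: add ND@17 -> ring=[10:NA,17:ND,35:NC,98:NB]
Op 5: route key 62: smallest pos >= 62 is 98 -> NB
Op 6: add NE@63 -> ring=[10:NA,17:ND,35:NC,63:NE,98:NB]
Op 7: add NF@67 -> ring=[10:NA,17:ND,35:NC,63:NE,67:NF,98:NB]
Op 8: add NG@37 -> ring=[10:NA,17:ND,35:NC,37:NG,63:NE,67:NF,98:NB]
Op 9: route key 86: smallest pos >= 86 is 98 -> NB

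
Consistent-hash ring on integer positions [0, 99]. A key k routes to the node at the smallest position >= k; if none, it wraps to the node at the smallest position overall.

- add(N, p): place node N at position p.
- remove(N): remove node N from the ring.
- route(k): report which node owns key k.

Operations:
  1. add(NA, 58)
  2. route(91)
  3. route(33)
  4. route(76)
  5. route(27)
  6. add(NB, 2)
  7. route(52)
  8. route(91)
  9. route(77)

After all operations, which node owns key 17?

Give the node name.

Answer: NA

Derivation:
Op 1: add NA@58 -> ring=[58:NA]
Op 2: route key 91: none >= 91, wrap to smallest pos 58 -> NA
Op 3: route key 33: smallest pos >= 33 is 58 -> NA
Op 4: route key 76: none >= 76, wrap to smallest pos 58 -> NA
Op 5: route key 27: smallest pos >= 27 is 58 -> NA
Op 6: add NB@2 -> ring=[2:NB,58:NA]
Op 7: route key 52: smallest pos >= 52 is 58 -> NA
Op 8: route key 91: none >= 91, wrap to smallest pos 2 -> NB
Op 9: route key 77: none >= 77, wrap to smallest pos 2 -> NB
Final route key 17: smallest pos >= 17 is 58 -> NA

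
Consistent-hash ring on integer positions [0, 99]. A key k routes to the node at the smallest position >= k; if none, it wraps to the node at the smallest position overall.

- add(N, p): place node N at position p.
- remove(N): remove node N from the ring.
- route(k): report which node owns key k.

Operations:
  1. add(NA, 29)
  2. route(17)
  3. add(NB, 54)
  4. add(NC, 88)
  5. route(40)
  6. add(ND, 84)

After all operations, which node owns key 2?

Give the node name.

Answer: NA

Derivation:
Op 1: add NA@29 -> ring=[29:NA]
Op 2: route key 17: smallest pos >= 17 is 29 -> NA
Op 3: add NB@54 -> ring=[29:NA,54:NB]
Op 4: add NC@88 -> ring=[29:NA,54:NB,88:NC]
Op 5: route key 40: smallest pos >= 40 is 54 -> NB
Op 6: add ND@84 -> ring=[29:NA,54:NB,84:ND,88:NC]
Final route key 2: smallest pos >= 2 is 29 -> NA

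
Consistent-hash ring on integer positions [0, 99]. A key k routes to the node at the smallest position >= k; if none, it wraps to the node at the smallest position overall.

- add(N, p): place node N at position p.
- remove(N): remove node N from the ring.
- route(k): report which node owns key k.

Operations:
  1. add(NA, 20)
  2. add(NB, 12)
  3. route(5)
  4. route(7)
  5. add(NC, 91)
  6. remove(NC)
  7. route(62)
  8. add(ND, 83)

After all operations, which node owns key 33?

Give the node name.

Answer: ND

Derivation:
Op 1: add NA@20 -> ring=[20:NA]
Op 2: add NB@12 -> ring=[12:NB,20:NA]
Op 3: route key 5: smallest pos >= 5 is 12 -> NB
Op 4: route key 7: smallest pos >= 7 is 12 -> NB
Op 5: add NC@91 -> ring=[12:NB,20:NA,91:NC]
Op 6: remove NC -> ring=[12:NB,20:NA]
Op 7: route key 62: none >= 62, wrap to smallest pos 12 -> NB
Op 8: add ND@83 -> ring=[12:NB,20:NA,83:ND]
Final route key 33: smallest pos >= 33 is 83 -> ND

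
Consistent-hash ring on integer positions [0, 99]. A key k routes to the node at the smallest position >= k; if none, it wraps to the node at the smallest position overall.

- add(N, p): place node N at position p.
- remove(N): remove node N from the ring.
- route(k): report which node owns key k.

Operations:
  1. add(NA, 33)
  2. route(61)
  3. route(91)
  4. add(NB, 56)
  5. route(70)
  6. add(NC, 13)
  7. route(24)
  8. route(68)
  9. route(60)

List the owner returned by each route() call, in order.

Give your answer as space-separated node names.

Op 1: add NA@33 -> ring=[33:NA]
Op 2: route key 61: none >= 61, wrap to smallest pos 33 -> NA
Op 3: route key 91: none >= 91, wrap to smallest pos 33 -> NA
Op 4: add NB@56 -> ring=[33:NA,56:NB]
Op 5: route key 70: none >= 70, wrap to smallest pos 33 -> NA
Op 6: add NC@13 -> ring=[13:NC,33:NA,56:NB]
Op 7: route key 24: smallest pos >= 24 is 33 -> NA
Op 8: route key 68: none >= 68, wrap to smallest pos 13 -> NC
Op 9: route key 60: none >= 60, wrap to smallest pos 13 -> NC

Answer: NA NA NA NA NC NC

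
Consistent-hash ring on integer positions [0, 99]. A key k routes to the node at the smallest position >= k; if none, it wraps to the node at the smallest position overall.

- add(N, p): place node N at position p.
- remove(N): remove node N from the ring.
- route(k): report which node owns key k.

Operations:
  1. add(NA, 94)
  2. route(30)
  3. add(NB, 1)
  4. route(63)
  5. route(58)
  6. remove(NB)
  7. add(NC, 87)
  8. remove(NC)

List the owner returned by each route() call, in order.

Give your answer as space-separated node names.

Op 1: add NA@94 -> ring=[94:NA]
Op 2: route key 30: smallest pos >= 30 is 94 -> NA
Op 3: add NB@1 -> ring=[1:NB,94:NA]
Op 4: route key 63: smallest pos >= 63 is 94 -> NA
Op 5: route key 58: smallest pos >= 58 is 94 -> NA
Op 6: remove NB -> ring=[94:NA]
Op 7: add NC@87 -> ring=[87:NC,94:NA]
Op 8: remove NC -> ring=[94:NA]

Answer: NA NA NA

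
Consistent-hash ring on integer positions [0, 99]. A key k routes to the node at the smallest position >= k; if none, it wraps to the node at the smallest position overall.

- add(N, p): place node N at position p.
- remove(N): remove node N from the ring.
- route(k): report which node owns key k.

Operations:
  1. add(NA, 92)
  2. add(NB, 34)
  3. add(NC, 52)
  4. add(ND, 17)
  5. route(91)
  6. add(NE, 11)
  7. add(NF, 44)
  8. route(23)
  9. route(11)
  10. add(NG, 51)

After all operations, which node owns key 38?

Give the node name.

Answer: NF

Derivation:
Op 1: add NA@92 -> ring=[92:NA]
Op 2: add NB@34 -> ring=[34:NB,92:NA]
Op 3: add NC@52 -> ring=[34:NB,52:NC,92:NA]
Op 4: add ND@17 -> ring=[17:ND,34:NB,52:NC,92:NA]
Op 5: route key 91: smallest pos >= 91 is 92 -> NA
Op 6: add NE@11 -> ring=[11:NE,17:ND,34:NB,52:NC,92:NA]
Op 7: add NF@44 -> ring=[11:NE,17:ND,34:NB,44:NF,52:NC,92:NA]
Op 8: route key 23: smallest pos >= 23 is 34 -> NB
Op 9: route key 11: smallest pos >= 11 is 11 -> NE
Op 10: add NG@51 -> ring=[11:NE,17:ND,34:NB,44:NF,51:NG,52:NC,92:NA]
Final route key 38: smallest pos >= 38 is 44 -> NF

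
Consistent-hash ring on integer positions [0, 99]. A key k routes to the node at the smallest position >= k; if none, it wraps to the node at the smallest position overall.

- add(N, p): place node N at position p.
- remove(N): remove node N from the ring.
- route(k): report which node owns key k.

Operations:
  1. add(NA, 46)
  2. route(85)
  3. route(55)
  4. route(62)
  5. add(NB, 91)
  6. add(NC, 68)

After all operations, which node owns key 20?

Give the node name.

Op 1: add NA@46 -> ring=[46:NA]
Op 2: route key 85: none >= 85, wrap to smallest pos 46 -> NA
Op 3: route key 55: none >= 55, wrap to smallest pos 46 -> NA
Op 4: route key 62: none >= 62, wrap to smallest pos 46 -> NA
Op 5: add NB@91 -> ring=[46:NA,91:NB]
Op 6: add NC@68 -> ring=[46:NA,68:NC,91:NB]
Final route key 20: smallest pos >= 20 is 46 -> NA

Answer: NA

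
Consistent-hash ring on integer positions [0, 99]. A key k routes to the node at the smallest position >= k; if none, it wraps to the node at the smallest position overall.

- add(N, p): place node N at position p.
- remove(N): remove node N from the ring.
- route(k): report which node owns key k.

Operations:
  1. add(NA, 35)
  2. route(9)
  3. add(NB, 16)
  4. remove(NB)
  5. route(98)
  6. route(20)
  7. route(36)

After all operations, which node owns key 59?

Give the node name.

Answer: NA

Derivation:
Op 1: add NA@35 -> ring=[35:NA]
Op 2: route key 9: smallest pos >= 9 is 35 -> NA
Op 3: add NB@16 -> ring=[16:NB,35:NA]
Op 4: remove NB -> ring=[35:NA]
Op 5: route key 98: none >= 98, wrap to smallest pos 35 -> NA
Op 6: route key 20: smallest pos >= 20 is 35 -> NA
Op 7: route key 36: none >= 36, wrap to smallest pos 35 -> NA
Final route key 59: none >= 59, wrap to smallest pos 35 -> NA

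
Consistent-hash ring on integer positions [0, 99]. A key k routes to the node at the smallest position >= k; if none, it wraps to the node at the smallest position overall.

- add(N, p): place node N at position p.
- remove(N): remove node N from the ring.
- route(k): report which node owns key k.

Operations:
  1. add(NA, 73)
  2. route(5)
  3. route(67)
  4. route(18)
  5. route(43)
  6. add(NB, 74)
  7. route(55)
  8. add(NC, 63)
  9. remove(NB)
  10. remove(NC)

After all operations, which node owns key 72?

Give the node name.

Op 1: add NA@73 -> ring=[73:NA]
Op 2: route key 5: smallest pos >= 5 is 73 -> NA
Op 3: route key 67: smallest pos >= 67 is 73 -> NA
Op 4: route key 18: smallest pos >= 18 is 73 -> NA
Op 5: route key 43: smallest pos >= 43 is 73 -> NA
Op 6: add NB@74 -> ring=[73:NA,74:NB]
Op 7: route key 55: smallest pos >= 55 is 73 -> NA
Op 8: add NC@63 -> ring=[63:NC,73:NA,74:NB]
Op 9: remove NB -> ring=[63:NC,73:NA]
Op 10: remove NC -> ring=[73:NA]
Final route key 72: smallest pos >= 72 is 73 -> NA

Answer: NA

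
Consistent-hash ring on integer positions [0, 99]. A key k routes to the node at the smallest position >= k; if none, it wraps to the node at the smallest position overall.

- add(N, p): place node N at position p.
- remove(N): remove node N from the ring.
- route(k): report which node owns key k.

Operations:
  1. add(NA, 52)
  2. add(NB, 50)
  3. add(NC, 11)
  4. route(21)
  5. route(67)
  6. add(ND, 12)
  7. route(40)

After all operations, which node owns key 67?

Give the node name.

Op 1: add NA@52 -> ring=[52:NA]
Op 2: add NB@50 -> ring=[50:NB,52:NA]
Op 3: add NC@11 -> ring=[11:NC,50:NB,52:NA]
Op 4: route key 21: smallest pos >= 21 is 50 -> NB
Op 5: route key 67: none >= 67, wrap to smallest pos 11 -> NC
Op 6: add ND@12 -> ring=[11:NC,12:ND,50:NB,52:NA]
Op 7: route key 40: smallest pos >= 40 is 50 -> NB
Final route key 67: none >= 67, wrap to smallest pos 11 -> NC

Answer: NC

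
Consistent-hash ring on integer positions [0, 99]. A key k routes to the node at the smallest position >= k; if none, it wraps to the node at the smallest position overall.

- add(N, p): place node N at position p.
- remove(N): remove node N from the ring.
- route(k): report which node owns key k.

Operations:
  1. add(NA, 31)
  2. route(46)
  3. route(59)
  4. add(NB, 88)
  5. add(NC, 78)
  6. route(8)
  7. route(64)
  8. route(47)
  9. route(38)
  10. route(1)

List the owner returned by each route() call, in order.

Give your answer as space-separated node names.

Answer: NA NA NA NC NC NC NA

Derivation:
Op 1: add NA@31 -> ring=[31:NA]
Op 2: route key 46: none >= 46, wrap to smallest pos 31 -> NA
Op 3: route key 59: none >= 59, wrap to smallest pos 31 -> NA
Op 4: add NB@88 -> ring=[31:NA,88:NB]
Op 5: add NC@78 -> ring=[31:NA,78:NC,88:NB]
Op 6: route key 8: smallest pos >= 8 is 31 -> NA
Op 7: route key 64: smallest pos >= 64 is 78 -> NC
Op 8: route key 47: smallest pos >= 47 is 78 -> NC
Op 9: route key 38: smallest pos >= 38 is 78 -> NC
Op 10: route key 1: smallest pos >= 1 is 31 -> NA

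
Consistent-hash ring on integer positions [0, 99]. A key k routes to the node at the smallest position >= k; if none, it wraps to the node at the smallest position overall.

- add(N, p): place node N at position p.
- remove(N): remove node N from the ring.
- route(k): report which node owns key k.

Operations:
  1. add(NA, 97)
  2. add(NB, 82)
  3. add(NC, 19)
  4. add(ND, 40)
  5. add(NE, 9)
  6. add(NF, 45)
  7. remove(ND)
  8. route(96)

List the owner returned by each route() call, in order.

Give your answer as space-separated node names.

Op 1: add NA@97 -> ring=[97:NA]
Op 2: add NB@82 -> ring=[82:NB,97:NA]
Op 3: add NC@19 -> ring=[19:NC,82:NB,97:NA]
Op 4: add ND@40 -> ring=[19:NC,40:ND,82:NB,97:NA]
Op 5: add NE@9 -> ring=[9:NE,19:NC,40:ND,82:NB,97:NA]
Op 6: add NF@45 -> ring=[9:NE,19:NC,40:ND,45:NF,82:NB,97:NA]
Op 7: remove ND -> ring=[9:NE,19:NC,45:NF,82:NB,97:NA]
Op 8: route key 96: smallest pos >= 96 is 97 -> NA

Answer: NA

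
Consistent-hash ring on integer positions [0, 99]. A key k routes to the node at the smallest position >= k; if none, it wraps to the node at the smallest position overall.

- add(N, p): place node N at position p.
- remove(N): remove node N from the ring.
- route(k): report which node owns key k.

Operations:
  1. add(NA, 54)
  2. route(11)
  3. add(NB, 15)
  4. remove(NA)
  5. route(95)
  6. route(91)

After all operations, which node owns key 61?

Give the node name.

Answer: NB

Derivation:
Op 1: add NA@54 -> ring=[54:NA]
Op 2: route key 11: smallest pos >= 11 is 54 -> NA
Op 3: add NB@15 -> ring=[15:NB,54:NA]
Op 4: remove NA -> ring=[15:NB]
Op 5: route key 95: none >= 95, wrap to smallest pos 15 -> NB
Op 6: route key 91: none >= 91, wrap to smallest pos 15 -> NB
Final route key 61: none >= 61, wrap to smallest pos 15 -> NB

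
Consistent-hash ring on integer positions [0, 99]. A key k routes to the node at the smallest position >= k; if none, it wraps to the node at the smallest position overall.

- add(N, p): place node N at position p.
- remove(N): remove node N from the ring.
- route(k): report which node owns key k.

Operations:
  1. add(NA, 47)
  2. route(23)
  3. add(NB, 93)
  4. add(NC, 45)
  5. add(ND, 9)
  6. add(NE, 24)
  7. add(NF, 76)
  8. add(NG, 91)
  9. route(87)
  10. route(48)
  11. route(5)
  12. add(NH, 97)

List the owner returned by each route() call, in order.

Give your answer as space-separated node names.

Answer: NA NG NF ND

Derivation:
Op 1: add NA@47 -> ring=[47:NA]
Op 2: route key 23: smallest pos >= 23 is 47 -> NA
Op 3: add NB@93 -> ring=[47:NA,93:NB]
Op 4: add NC@45 -> ring=[45:NC,47:NA,93:NB]
Op 5: add ND@9 -> ring=[9:ND,45:NC,47:NA,93:NB]
Op 6: add NE@24 -> ring=[9:ND,24:NE,45:NC,47:NA,93:NB]
Op 7: add NF@76 -> ring=[9:ND,24:NE,45:NC,47:NA,76:NF,93:NB]
Op 8: add NG@91 -> ring=[9:ND,24:NE,45:NC,47:NA,76:NF,91:NG,93:NB]
Op 9: route key 87: smallest pos >= 87 is 91 -> NG
Op 10: route key 48: smallest pos >= 48 is 76 -> NF
Op 11: route key 5: smallest pos >= 5 is 9 -> ND
Op 12: add NH@97 -> ring=[9:ND,24:NE,45:NC,47:NA,76:NF,91:NG,93:NB,97:NH]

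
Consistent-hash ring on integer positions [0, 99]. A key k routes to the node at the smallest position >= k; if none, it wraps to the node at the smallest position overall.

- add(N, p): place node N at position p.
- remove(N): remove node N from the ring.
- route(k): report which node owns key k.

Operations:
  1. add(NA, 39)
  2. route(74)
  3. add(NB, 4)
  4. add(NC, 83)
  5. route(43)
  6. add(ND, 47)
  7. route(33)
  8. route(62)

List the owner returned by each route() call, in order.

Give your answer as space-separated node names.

Op 1: add NA@39 -> ring=[39:NA]
Op 2: route key 74: none >= 74, wrap to smallest pos 39 -> NA
Op 3: add NB@4 -> ring=[4:NB,39:NA]
Op 4: add NC@83 -> ring=[4:NB,39:NA,83:NC]
Op 5: route key 43: smallest pos >= 43 is 83 -> NC
Op 6: add ND@47 -> ring=[4:NB,39:NA,47:ND,83:NC]
Op 7: route key 33: smallest pos >= 33 is 39 -> NA
Op 8: route key 62: smallest pos >= 62 is 83 -> NC

Answer: NA NC NA NC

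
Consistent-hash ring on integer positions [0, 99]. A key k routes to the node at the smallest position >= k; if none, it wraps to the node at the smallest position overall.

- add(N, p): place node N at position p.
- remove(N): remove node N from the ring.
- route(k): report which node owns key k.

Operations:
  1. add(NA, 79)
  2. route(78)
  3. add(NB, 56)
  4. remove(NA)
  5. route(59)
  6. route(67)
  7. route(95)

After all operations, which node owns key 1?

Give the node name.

Answer: NB

Derivation:
Op 1: add NA@79 -> ring=[79:NA]
Op 2: route key 78: smallest pos >= 78 is 79 -> NA
Op 3: add NB@56 -> ring=[56:NB,79:NA]
Op 4: remove NA -> ring=[56:NB]
Op 5: route key 59: none >= 59, wrap to smallest pos 56 -> NB
Op 6: route key 67: none >= 67, wrap to smallest pos 56 -> NB
Op 7: route key 95: none >= 95, wrap to smallest pos 56 -> NB
Final route key 1: smallest pos >= 1 is 56 -> NB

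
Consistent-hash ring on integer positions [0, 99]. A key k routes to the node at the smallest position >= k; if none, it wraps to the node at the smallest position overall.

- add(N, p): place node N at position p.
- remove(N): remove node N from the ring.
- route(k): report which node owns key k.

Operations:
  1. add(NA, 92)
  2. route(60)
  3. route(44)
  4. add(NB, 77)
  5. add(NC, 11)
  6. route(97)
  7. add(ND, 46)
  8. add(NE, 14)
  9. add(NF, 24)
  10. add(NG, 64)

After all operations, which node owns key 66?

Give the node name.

Op 1: add NA@92 -> ring=[92:NA]
Op 2: route key 60: smallest pos >= 60 is 92 -> NA
Op 3: route key 44: smallest pos >= 44 is 92 -> NA
Op 4: add NB@77 -> ring=[77:NB,92:NA]
Op 5: add NC@11 -> ring=[11:NC,77:NB,92:NA]
Op 6: route key 97: none >= 97, wrap to smallest pos 11 -> NC
Op 7: add ND@46 -> ring=[11:NC,46:ND,77:NB,92:NA]
Op 8: add NE@14 -> ring=[11:NC,14:NE,46:ND,77:NB,92:NA]
Op 9: add NF@24 -> ring=[11:NC,14:NE,24:NF,46:ND,77:NB,92:NA]
Op 10: add NG@64 -> ring=[11:NC,14:NE,24:NF,46:ND,64:NG,77:NB,92:NA]
Final route key 66: smallest pos >= 66 is 77 -> NB

Answer: NB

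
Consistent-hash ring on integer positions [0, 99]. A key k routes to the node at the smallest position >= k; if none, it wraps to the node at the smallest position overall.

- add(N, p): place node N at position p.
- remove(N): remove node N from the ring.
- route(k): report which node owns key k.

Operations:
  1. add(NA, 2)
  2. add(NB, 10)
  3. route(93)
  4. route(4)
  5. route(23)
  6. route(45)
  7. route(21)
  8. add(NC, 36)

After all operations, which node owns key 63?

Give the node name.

Answer: NA

Derivation:
Op 1: add NA@2 -> ring=[2:NA]
Op 2: add NB@10 -> ring=[2:NA,10:NB]
Op 3: route key 93: none >= 93, wrap to smallest pos 2 -> NA
Op 4: route key 4: smallest pos >= 4 is 10 -> NB
Op 5: route key 23: none >= 23, wrap to smallest pos 2 -> NA
Op 6: route key 45: none >= 45, wrap to smallest pos 2 -> NA
Op 7: route key 21: none >= 21, wrap to smallest pos 2 -> NA
Op 8: add NC@36 -> ring=[2:NA,10:NB,36:NC]
Final route key 63: none >= 63, wrap to smallest pos 2 -> NA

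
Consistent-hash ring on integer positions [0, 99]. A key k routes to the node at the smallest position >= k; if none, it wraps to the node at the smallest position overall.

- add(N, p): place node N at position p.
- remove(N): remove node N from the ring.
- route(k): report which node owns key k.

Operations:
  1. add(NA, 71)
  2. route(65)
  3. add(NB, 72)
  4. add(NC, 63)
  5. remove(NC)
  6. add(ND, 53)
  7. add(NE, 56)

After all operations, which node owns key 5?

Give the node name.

Op 1: add NA@71 -> ring=[71:NA]
Op 2: route key 65: smallest pos >= 65 is 71 -> NA
Op 3: add NB@72 -> ring=[71:NA,72:NB]
Op 4: add NC@63 -> ring=[63:NC,71:NA,72:NB]
Op 5: remove NC -> ring=[71:NA,72:NB]
Op 6: add ND@53 -> ring=[53:ND,71:NA,72:NB]
Op 7: add NE@56 -> ring=[53:ND,56:NE,71:NA,72:NB]
Final route key 5: smallest pos >= 5 is 53 -> ND

Answer: ND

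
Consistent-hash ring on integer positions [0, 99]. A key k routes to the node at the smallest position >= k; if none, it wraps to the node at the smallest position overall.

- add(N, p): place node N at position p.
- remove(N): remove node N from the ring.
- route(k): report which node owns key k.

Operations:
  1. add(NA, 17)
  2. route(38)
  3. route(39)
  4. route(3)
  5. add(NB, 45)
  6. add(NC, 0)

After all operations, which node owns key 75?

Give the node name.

Op 1: add NA@17 -> ring=[17:NA]
Op 2: route key 38: none >= 38, wrap to smallest pos 17 -> NA
Op 3: route key 39: none >= 39, wrap to smallest pos 17 -> NA
Op 4: route key 3: smallest pos >= 3 is 17 -> NA
Op 5: add NB@45 -> ring=[17:NA,45:NB]
Op 6: add NC@0 -> ring=[0:NC,17:NA,45:NB]
Final route key 75: none >= 75, wrap to smallest pos 0 -> NC

Answer: NC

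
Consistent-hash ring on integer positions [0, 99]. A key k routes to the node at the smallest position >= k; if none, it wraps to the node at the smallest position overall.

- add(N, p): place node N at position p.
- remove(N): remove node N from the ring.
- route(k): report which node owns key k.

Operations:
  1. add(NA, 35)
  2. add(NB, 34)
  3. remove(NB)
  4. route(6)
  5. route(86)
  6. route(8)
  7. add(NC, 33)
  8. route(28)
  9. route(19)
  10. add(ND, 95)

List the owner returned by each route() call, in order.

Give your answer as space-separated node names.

Answer: NA NA NA NC NC

Derivation:
Op 1: add NA@35 -> ring=[35:NA]
Op 2: add NB@34 -> ring=[34:NB,35:NA]
Op 3: remove NB -> ring=[35:NA]
Op 4: route key 6: smallest pos >= 6 is 35 -> NA
Op 5: route key 86: none >= 86, wrap to smallest pos 35 -> NA
Op 6: route key 8: smallest pos >= 8 is 35 -> NA
Op 7: add NC@33 -> ring=[33:NC,35:NA]
Op 8: route key 28: smallest pos >= 28 is 33 -> NC
Op 9: route key 19: smallest pos >= 19 is 33 -> NC
Op 10: add ND@95 -> ring=[33:NC,35:NA,95:ND]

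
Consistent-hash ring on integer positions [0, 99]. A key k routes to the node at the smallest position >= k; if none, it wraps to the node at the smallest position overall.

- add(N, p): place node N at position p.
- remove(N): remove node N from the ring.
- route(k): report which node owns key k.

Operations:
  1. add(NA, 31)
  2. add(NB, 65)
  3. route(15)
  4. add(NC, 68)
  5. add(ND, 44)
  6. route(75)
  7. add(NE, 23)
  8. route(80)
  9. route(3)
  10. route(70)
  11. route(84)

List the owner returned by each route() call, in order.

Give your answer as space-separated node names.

Answer: NA NA NE NE NE NE

Derivation:
Op 1: add NA@31 -> ring=[31:NA]
Op 2: add NB@65 -> ring=[31:NA,65:NB]
Op 3: route key 15: smallest pos >= 15 is 31 -> NA
Op 4: add NC@68 -> ring=[31:NA,65:NB,68:NC]
Op 5: add ND@44 -> ring=[31:NA,44:ND,65:NB,68:NC]
Op 6: route key 75: none >= 75, wrap to smallest pos 31 -> NA
Op 7: add NE@23 -> ring=[23:NE,31:NA,44:ND,65:NB,68:NC]
Op 8: route key 80: none >= 80, wrap to smallest pos 23 -> NE
Op 9: route key 3: smallest pos >= 3 is 23 -> NE
Op 10: route key 70: none >= 70, wrap to smallest pos 23 -> NE
Op 11: route key 84: none >= 84, wrap to smallest pos 23 -> NE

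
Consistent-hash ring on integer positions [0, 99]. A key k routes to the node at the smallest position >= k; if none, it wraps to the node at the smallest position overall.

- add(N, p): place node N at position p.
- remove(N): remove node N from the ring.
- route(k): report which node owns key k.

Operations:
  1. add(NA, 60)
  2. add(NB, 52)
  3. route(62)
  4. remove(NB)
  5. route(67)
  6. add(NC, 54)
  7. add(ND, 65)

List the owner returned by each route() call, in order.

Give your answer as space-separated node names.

Answer: NB NA

Derivation:
Op 1: add NA@60 -> ring=[60:NA]
Op 2: add NB@52 -> ring=[52:NB,60:NA]
Op 3: route key 62: none >= 62, wrap to smallest pos 52 -> NB
Op 4: remove NB -> ring=[60:NA]
Op 5: route key 67: none >= 67, wrap to smallest pos 60 -> NA
Op 6: add NC@54 -> ring=[54:NC,60:NA]
Op 7: add ND@65 -> ring=[54:NC,60:NA,65:ND]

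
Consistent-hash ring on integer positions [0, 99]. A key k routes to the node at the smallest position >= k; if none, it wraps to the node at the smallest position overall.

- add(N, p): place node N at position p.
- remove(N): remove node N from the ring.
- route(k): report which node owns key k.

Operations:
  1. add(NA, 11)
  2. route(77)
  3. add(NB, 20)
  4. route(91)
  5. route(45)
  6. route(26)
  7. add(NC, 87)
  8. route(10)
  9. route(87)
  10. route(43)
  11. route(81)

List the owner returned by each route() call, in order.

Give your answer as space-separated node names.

Op 1: add NA@11 -> ring=[11:NA]
Op 2: route key 77: none >= 77, wrap to smallest pos 11 -> NA
Op 3: add NB@20 -> ring=[11:NA,20:NB]
Op 4: route key 91: none >= 91, wrap to smallest pos 11 -> NA
Op 5: route key 45: none >= 45, wrap to smallest pos 11 -> NA
Op 6: route key 26: none >= 26, wrap to smallest pos 11 -> NA
Op 7: add NC@87 -> ring=[11:NA,20:NB,87:NC]
Op 8: route key 10: smallest pos >= 10 is 11 -> NA
Op 9: route key 87: smallest pos >= 87 is 87 -> NC
Op 10: route key 43: smallest pos >= 43 is 87 -> NC
Op 11: route key 81: smallest pos >= 81 is 87 -> NC

Answer: NA NA NA NA NA NC NC NC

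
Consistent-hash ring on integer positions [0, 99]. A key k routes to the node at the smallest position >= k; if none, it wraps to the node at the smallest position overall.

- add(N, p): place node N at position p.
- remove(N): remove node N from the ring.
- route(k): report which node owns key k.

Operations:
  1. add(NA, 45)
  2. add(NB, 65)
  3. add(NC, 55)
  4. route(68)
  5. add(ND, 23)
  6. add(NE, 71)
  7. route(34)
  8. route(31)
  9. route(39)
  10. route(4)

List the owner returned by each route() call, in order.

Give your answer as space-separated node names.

Op 1: add NA@45 -> ring=[45:NA]
Op 2: add NB@65 -> ring=[45:NA,65:NB]
Op 3: add NC@55 -> ring=[45:NA,55:NC,65:NB]
Op 4: route key 68: none >= 68, wrap to smallest pos 45 -> NA
Op 5: add ND@23 -> ring=[23:ND,45:NA,55:NC,65:NB]
Op 6: add NE@71 -> ring=[23:ND,45:NA,55:NC,65:NB,71:NE]
Op 7: route key 34: smallest pos >= 34 is 45 -> NA
Op 8: route key 31: smallest pos >= 31 is 45 -> NA
Op 9: route key 39: smallest pos >= 39 is 45 -> NA
Op 10: route key 4: smallest pos >= 4 is 23 -> ND

Answer: NA NA NA NA ND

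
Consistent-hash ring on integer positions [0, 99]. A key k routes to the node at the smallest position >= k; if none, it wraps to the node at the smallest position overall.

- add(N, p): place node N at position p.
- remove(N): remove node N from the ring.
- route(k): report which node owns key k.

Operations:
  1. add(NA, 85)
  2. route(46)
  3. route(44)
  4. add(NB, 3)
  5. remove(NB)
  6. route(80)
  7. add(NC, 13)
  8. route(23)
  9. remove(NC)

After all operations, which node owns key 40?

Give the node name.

Op 1: add NA@85 -> ring=[85:NA]
Op 2: route key 46: smallest pos >= 46 is 85 -> NA
Op 3: route key 44: smallest pos >= 44 is 85 -> NA
Op 4: add NB@3 -> ring=[3:NB,85:NA]
Op 5: remove NB -> ring=[85:NA]
Op 6: route key 80: smallest pos >= 80 is 85 -> NA
Op 7: add NC@13 -> ring=[13:NC,85:NA]
Op 8: route key 23: smallest pos >= 23 is 85 -> NA
Op 9: remove NC -> ring=[85:NA]
Final route key 40: smallest pos >= 40 is 85 -> NA

Answer: NA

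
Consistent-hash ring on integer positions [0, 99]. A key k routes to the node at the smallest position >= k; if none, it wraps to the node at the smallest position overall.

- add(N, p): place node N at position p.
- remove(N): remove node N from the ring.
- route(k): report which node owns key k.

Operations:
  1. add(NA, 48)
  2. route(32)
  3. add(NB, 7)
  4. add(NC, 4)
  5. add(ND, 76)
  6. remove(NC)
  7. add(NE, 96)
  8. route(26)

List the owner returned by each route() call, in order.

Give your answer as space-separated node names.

Op 1: add NA@48 -> ring=[48:NA]
Op 2: route key 32: smallest pos >= 32 is 48 -> NA
Op 3: add NB@7 -> ring=[7:NB,48:NA]
Op 4: add NC@4 -> ring=[4:NC,7:NB,48:NA]
Op 5: add ND@76 -> ring=[4:NC,7:NB,48:NA,76:ND]
Op 6: remove NC -> ring=[7:NB,48:NA,76:ND]
Op 7: add NE@96 -> ring=[7:NB,48:NA,76:ND,96:NE]
Op 8: route key 26: smallest pos >= 26 is 48 -> NA

Answer: NA NA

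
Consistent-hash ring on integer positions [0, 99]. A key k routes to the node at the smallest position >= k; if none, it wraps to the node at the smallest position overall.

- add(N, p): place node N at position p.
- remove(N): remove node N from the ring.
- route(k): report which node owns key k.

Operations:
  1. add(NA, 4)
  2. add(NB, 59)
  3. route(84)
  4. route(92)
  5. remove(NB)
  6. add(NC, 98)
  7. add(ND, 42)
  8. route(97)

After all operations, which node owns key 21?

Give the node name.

Op 1: add NA@4 -> ring=[4:NA]
Op 2: add NB@59 -> ring=[4:NA,59:NB]
Op 3: route key 84: none >= 84, wrap to smallest pos 4 -> NA
Op 4: route key 92: none >= 92, wrap to smallest pos 4 -> NA
Op 5: remove NB -> ring=[4:NA]
Op 6: add NC@98 -> ring=[4:NA,98:NC]
Op 7: add ND@42 -> ring=[4:NA,42:ND,98:NC]
Op 8: route key 97: smallest pos >= 97 is 98 -> NC
Final route key 21: smallest pos >= 21 is 42 -> ND

Answer: ND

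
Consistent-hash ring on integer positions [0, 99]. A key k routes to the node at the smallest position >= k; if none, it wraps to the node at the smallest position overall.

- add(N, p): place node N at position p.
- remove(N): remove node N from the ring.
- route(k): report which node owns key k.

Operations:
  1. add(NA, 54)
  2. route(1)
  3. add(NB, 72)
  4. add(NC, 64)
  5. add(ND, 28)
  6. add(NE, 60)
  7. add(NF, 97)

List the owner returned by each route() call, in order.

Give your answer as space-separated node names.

Op 1: add NA@54 -> ring=[54:NA]
Op 2: route key 1: smallest pos >= 1 is 54 -> NA
Op 3: add NB@72 -> ring=[54:NA,72:NB]
Op 4: add NC@64 -> ring=[54:NA,64:NC,72:NB]
Op 5: add ND@28 -> ring=[28:ND,54:NA,64:NC,72:NB]
Op 6: add NE@60 -> ring=[28:ND,54:NA,60:NE,64:NC,72:NB]
Op 7: add NF@97 -> ring=[28:ND,54:NA,60:NE,64:NC,72:NB,97:NF]

Answer: NA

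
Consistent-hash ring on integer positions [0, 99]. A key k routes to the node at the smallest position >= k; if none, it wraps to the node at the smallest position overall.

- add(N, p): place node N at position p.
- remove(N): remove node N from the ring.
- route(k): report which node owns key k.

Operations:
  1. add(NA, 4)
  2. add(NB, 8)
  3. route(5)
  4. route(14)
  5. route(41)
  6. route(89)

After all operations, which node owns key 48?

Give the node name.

Op 1: add NA@4 -> ring=[4:NA]
Op 2: add NB@8 -> ring=[4:NA,8:NB]
Op 3: route key 5: smallest pos >= 5 is 8 -> NB
Op 4: route key 14: none >= 14, wrap to smallest pos 4 -> NA
Op 5: route key 41: none >= 41, wrap to smallest pos 4 -> NA
Op 6: route key 89: none >= 89, wrap to smallest pos 4 -> NA
Final route key 48: none >= 48, wrap to smallest pos 4 -> NA

Answer: NA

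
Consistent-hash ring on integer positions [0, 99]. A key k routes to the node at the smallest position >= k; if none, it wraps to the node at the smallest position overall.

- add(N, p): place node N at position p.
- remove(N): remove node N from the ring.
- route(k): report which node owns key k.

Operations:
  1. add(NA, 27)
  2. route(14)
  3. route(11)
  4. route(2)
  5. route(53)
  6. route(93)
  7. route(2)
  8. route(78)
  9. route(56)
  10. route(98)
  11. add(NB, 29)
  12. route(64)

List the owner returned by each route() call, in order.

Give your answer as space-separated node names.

Op 1: add NA@27 -> ring=[27:NA]
Op 2: route key 14: smallest pos >= 14 is 27 -> NA
Op 3: route key 11: smallest pos >= 11 is 27 -> NA
Op 4: route key 2: smallest pos >= 2 is 27 -> NA
Op 5: route key 53: none >= 53, wrap to smallest pos 27 -> NA
Op 6: route key 93: none >= 93, wrap to smallest pos 27 -> NA
Op 7: route key 2: smallest pos >= 2 is 27 -> NA
Op 8: route key 78: none >= 78, wrap to smallest pos 27 -> NA
Op 9: route key 56: none >= 56, wrap to smallest pos 27 -> NA
Op 10: route key 98: none >= 98, wrap to smallest pos 27 -> NA
Op 11: add NB@29 -> ring=[27:NA,29:NB]
Op 12: route key 64: none >= 64, wrap to smallest pos 27 -> NA

Answer: NA NA NA NA NA NA NA NA NA NA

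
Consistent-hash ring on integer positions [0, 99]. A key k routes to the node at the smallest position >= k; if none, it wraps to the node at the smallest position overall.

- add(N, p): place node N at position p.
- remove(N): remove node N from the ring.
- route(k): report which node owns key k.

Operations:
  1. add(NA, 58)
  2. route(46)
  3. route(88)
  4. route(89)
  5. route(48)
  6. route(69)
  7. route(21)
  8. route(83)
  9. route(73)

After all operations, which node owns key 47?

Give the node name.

Op 1: add NA@58 -> ring=[58:NA]
Op 2: route key 46: smallest pos >= 46 is 58 -> NA
Op 3: route key 88: none >= 88, wrap to smallest pos 58 -> NA
Op 4: route key 89: none >= 89, wrap to smallest pos 58 -> NA
Op 5: route key 48: smallest pos >= 48 is 58 -> NA
Op 6: route key 69: none >= 69, wrap to smallest pos 58 -> NA
Op 7: route key 21: smallest pos >= 21 is 58 -> NA
Op 8: route key 83: none >= 83, wrap to smallest pos 58 -> NA
Op 9: route key 73: none >= 73, wrap to smallest pos 58 -> NA
Final route key 47: smallest pos >= 47 is 58 -> NA

Answer: NA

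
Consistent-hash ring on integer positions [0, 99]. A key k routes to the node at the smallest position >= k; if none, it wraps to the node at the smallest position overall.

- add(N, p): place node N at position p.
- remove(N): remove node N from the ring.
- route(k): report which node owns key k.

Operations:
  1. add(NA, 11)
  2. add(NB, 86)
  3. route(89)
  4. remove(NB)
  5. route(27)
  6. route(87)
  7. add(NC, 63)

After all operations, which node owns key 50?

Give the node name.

Op 1: add NA@11 -> ring=[11:NA]
Op 2: add NB@86 -> ring=[11:NA,86:NB]
Op 3: route key 89: none >= 89, wrap to smallest pos 11 -> NA
Op 4: remove NB -> ring=[11:NA]
Op 5: route key 27: none >= 27, wrap to smallest pos 11 -> NA
Op 6: route key 87: none >= 87, wrap to smallest pos 11 -> NA
Op 7: add NC@63 -> ring=[11:NA,63:NC]
Final route key 50: smallest pos >= 50 is 63 -> NC

Answer: NC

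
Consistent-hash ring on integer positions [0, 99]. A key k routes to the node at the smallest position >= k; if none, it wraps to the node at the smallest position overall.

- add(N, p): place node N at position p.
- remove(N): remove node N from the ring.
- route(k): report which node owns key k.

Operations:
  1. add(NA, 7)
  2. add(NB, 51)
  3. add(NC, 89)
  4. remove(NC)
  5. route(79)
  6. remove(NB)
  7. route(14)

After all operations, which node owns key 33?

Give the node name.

Answer: NA

Derivation:
Op 1: add NA@7 -> ring=[7:NA]
Op 2: add NB@51 -> ring=[7:NA,51:NB]
Op 3: add NC@89 -> ring=[7:NA,51:NB,89:NC]
Op 4: remove NC -> ring=[7:NA,51:NB]
Op 5: route key 79: none >= 79, wrap to smallest pos 7 -> NA
Op 6: remove NB -> ring=[7:NA]
Op 7: route key 14: none >= 14, wrap to smallest pos 7 -> NA
Final route key 33: none >= 33, wrap to smallest pos 7 -> NA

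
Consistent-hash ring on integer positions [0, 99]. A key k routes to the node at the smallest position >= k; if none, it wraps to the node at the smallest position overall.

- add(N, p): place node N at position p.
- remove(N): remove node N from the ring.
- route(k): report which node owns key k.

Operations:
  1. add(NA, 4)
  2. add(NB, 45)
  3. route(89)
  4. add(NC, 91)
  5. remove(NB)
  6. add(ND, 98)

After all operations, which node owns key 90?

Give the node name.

Answer: NC

Derivation:
Op 1: add NA@4 -> ring=[4:NA]
Op 2: add NB@45 -> ring=[4:NA,45:NB]
Op 3: route key 89: none >= 89, wrap to smallest pos 4 -> NA
Op 4: add NC@91 -> ring=[4:NA,45:NB,91:NC]
Op 5: remove NB -> ring=[4:NA,91:NC]
Op 6: add ND@98 -> ring=[4:NA,91:NC,98:ND]
Final route key 90: smallest pos >= 90 is 91 -> NC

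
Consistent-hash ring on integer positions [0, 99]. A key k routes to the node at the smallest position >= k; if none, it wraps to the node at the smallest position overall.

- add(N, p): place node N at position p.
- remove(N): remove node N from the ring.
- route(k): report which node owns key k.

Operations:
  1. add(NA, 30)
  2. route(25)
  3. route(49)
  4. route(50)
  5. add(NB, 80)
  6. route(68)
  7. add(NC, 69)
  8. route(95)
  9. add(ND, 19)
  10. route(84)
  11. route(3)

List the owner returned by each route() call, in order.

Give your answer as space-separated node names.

Op 1: add NA@30 -> ring=[30:NA]
Op 2: route key 25: smallest pos >= 25 is 30 -> NA
Op 3: route key 49: none >= 49, wrap to smallest pos 30 -> NA
Op 4: route key 50: none >= 50, wrap to smallest pos 30 -> NA
Op 5: add NB@80 -> ring=[30:NA,80:NB]
Op 6: route key 68: smallest pos >= 68 is 80 -> NB
Op 7: add NC@69 -> ring=[30:NA,69:NC,80:NB]
Op 8: route key 95: none >= 95, wrap to smallest pos 30 -> NA
Op 9: add ND@19 -> ring=[19:ND,30:NA,69:NC,80:NB]
Op 10: route key 84: none >= 84, wrap to smallest pos 19 -> ND
Op 11: route key 3: smallest pos >= 3 is 19 -> ND

Answer: NA NA NA NB NA ND ND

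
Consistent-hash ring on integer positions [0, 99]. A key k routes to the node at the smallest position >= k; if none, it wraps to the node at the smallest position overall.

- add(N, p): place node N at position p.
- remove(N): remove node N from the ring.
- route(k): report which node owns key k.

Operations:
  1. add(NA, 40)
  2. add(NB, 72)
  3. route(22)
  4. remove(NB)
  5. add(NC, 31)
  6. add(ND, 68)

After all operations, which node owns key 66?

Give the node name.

Op 1: add NA@40 -> ring=[40:NA]
Op 2: add NB@72 -> ring=[40:NA,72:NB]
Op 3: route key 22: smallest pos >= 22 is 40 -> NA
Op 4: remove NB -> ring=[40:NA]
Op 5: add NC@31 -> ring=[31:NC,40:NA]
Op 6: add ND@68 -> ring=[31:NC,40:NA,68:ND]
Final route key 66: smallest pos >= 66 is 68 -> ND

Answer: ND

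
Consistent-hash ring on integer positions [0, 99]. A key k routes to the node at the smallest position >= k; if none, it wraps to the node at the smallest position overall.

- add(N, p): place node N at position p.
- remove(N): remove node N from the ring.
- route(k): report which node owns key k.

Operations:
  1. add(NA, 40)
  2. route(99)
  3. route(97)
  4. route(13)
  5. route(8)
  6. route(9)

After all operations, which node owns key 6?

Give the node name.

Op 1: add NA@40 -> ring=[40:NA]
Op 2: route key 99: none >= 99, wrap to smallest pos 40 -> NA
Op 3: route key 97: none >= 97, wrap to smallest pos 40 -> NA
Op 4: route key 13: smallest pos >= 13 is 40 -> NA
Op 5: route key 8: smallest pos >= 8 is 40 -> NA
Op 6: route key 9: smallest pos >= 9 is 40 -> NA
Final route key 6: smallest pos >= 6 is 40 -> NA

Answer: NA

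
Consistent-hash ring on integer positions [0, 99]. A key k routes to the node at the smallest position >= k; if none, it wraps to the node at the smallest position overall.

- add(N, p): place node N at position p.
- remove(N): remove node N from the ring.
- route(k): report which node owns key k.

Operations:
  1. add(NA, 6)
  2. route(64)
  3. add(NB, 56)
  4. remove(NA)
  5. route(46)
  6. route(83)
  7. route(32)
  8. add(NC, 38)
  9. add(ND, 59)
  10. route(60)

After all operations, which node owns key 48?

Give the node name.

Op 1: add NA@6 -> ring=[6:NA]
Op 2: route key 64: none >= 64, wrap to smallest pos 6 -> NA
Op 3: add NB@56 -> ring=[6:NA,56:NB]
Op 4: remove NA -> ring=[56:NB]
Op 5: route key 46: smallest pos >= 46 is 56 -> NB
Op 6: route key 83: none >= 83, wrap to smallest pos 56 -> NB
Op 7: route key 32: smallest pos >= 32 is 56 -> NB
Op 8: add NC@38 -> ring=[38:NC,56:NB]
Op 9: add ND@59 -> ring=[38:NC,56:NB,59:ND]
Op 10: route key 60: none >= 60, wrap to smallest pos 38 -> NC
Final route key 48: smallest pos >= 48 is 56 -> NB

Answer: NB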